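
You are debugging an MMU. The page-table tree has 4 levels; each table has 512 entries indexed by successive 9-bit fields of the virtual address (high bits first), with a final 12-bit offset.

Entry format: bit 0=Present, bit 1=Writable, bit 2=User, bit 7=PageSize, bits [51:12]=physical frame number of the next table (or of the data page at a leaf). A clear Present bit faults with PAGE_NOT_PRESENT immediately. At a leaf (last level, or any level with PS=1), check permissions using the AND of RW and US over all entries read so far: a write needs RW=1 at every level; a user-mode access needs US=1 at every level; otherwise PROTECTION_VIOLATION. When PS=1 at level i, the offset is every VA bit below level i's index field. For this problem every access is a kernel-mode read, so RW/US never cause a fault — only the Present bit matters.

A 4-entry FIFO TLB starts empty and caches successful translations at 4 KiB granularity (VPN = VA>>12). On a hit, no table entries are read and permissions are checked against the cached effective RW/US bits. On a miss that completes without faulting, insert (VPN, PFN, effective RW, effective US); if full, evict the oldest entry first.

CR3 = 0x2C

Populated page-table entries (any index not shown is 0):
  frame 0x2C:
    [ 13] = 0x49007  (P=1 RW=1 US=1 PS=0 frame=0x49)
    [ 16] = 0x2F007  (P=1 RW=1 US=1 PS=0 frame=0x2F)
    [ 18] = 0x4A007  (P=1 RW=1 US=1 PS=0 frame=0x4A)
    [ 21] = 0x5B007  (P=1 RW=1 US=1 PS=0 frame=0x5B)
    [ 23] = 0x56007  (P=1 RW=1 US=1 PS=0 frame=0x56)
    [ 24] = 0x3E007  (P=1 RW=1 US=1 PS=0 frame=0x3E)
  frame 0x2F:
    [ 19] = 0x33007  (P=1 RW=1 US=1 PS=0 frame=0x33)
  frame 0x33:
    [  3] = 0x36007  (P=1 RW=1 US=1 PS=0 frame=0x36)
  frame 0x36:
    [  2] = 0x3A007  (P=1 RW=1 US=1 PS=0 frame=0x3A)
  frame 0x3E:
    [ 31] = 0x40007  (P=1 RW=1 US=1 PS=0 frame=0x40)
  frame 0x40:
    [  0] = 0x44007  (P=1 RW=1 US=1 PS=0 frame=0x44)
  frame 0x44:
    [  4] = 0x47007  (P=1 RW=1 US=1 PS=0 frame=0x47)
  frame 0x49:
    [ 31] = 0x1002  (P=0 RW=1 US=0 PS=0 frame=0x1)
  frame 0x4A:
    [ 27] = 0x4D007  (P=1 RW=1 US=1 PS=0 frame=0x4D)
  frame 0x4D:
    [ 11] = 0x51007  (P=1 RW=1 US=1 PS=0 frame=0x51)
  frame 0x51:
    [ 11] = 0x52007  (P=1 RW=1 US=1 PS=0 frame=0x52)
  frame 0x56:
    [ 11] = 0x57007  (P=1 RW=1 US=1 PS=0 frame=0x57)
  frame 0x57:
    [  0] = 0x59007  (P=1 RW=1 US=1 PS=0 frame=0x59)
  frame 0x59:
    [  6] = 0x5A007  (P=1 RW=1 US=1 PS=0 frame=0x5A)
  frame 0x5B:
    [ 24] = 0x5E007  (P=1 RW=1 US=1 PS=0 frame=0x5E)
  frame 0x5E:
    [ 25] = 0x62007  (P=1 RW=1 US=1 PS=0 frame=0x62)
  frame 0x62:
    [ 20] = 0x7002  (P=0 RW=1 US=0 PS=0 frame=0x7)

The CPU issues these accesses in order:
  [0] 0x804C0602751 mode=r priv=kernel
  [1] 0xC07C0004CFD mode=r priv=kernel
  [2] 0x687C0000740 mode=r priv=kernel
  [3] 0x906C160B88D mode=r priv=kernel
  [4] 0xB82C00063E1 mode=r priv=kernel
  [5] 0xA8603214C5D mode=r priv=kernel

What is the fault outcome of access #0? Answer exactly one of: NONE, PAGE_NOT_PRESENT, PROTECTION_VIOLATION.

Walk each access:
#0 VA=0x804C0602751 (r,kernel):
  L0: frame=0x2C idx=16 entry=0x2F007 [P=1 RW=1 US=1 PS=0]
  L1: frame=0x2F idx=19 entry=0x33007 [P=1 RW=1 US=1 PS=0]
  L2: frame=0x33 idx=3 entry=0x36007 [P=1 RW=1 US=1 PS=0]
  L3: frame=0x36 idx=2 entry=0x3A007 [P=1 RW=1 US=1 PS=0]
  ✓ 0x3A751  — 4 lookups
#1 VA=0xC07C0004CFD (r,kernel):
  L0: frame=0x2C idx=24 entry=0x3E007 [P=1 RW=1 US=1 PS=0]
  L1: frame=0x3E idx=31 entry=0x40007 [P=1 RW=1 US=1 PS=0]
  L2: frame=0x40 idx=0 entry=0x44007 [P=1 RW=1 US=1 PS=0]
  L3: frame=0x44 idx=4 entry=0x47007 [P=1 RW=1 US=1 PS=0]
  ✓ 0x47CFD  — 4 lookups
#2 VA=0x687C0000740 (r,kernel):
  L0: frame=0x2C idx=13 entry=0x49007 [P=1 RW=1 US=1 PS=0]
  L1: frame=0x49 idx=31 entry=0x1002 [P=0 RW=1 US=0 PS=0]
  ✗ PAGE_NOT_PRESENT  [2 reads]
#3 VA=0x906C160B88D (r,kernel):
  L0: frame=0x2C idx=18 entry=0x4A007 [P=1 RW=1 US=1 PS=0]
  L1: frame=0x4A idx=27 entry=0x4D007 [P=1 RW=1 US=1 PS=0]
  L2: frame=0x4D idx=11 entry=0x51007 [P=1 RW=1 US=1 PS=0]
  L3: frame=0x51 idx=11 entry=0x52007 [P=1 RW=1 US=1 PS=0]
  ✓ 0x5288D  — 4 lookups
#4 VA=0xB82C00063E1 (r,kernel):
  L0: frame=0x2C idx=23 entry=0x56007 [P=1 RW=1 US=1 PS=0]
  L1: frame=0x56 idx=11 entry=0x57007 [P=1 RW=1 US=1 PS=0]
  L2: frame=0x57 idx=0 entry=0x59007 [P=1 RW=1 US=1 PS=0]
  L3: frame=0x59 idx=6 entry=0x5A007 [P=1 RW=1 US=1 PS=0]
  ✓ 0x5A3E1  — 4 lookups
#5 VA=0xA8603214C5D (r,kernel):
  L0: frame=0x2C idx=21 entry=0x5B007 [P=1 RW=1 US=1 PS=0]
  L1: frame=0x5B idx=24 entry=0x5E007 [P=1 RW=1 US=1 PS=0]
  L2: frame=0x5E idx=25 entry=0x62007 [P=1 RW=1 US=1 PS=0]
  L3: frame=0x62 idx=20 entry=0x7002 [P=0 RW=1 US=0 PS=0]
  ✗ PAGE_NOT_PRESENT  [4 reads]

Access #0 fault: NONE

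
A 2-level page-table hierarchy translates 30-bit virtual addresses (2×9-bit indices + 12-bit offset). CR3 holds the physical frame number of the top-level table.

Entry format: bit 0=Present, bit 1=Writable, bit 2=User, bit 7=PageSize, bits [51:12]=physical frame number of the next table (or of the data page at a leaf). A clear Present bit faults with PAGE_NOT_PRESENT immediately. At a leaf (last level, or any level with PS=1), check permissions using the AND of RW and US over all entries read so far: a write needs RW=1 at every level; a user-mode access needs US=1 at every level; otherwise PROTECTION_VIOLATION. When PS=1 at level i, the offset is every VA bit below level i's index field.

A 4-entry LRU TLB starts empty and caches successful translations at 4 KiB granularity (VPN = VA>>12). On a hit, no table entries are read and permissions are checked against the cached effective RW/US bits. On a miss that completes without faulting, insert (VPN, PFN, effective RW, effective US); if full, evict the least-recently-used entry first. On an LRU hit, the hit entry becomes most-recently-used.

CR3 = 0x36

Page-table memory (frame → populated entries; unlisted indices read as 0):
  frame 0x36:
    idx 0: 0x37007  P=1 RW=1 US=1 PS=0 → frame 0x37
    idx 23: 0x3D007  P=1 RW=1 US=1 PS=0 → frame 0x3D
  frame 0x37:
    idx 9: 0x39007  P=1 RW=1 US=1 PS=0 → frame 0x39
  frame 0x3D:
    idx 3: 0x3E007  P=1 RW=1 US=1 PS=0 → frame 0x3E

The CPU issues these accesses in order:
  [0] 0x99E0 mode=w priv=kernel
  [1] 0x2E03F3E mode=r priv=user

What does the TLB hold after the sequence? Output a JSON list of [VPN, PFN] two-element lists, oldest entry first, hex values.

Walk each access:
#0 VA=0x99E0 (w,kernel):
  [0] read 0x36 idx=0: raw=0x37007 flags P=1 W=1 U=1 S=0
  [1] read 0x37 idx=9: raw=0x39007 flags P=1 W=1 U=1 S=0
  ⇒ phys 0x399E0  [2 reads]
#1 VA=0x2E03F3E (r,user):
  [0] read 0x36 idx=23: raw=0x3D007 flags P=1 W=1 U=1 S=0
  [1] read 0x3D idx=3: raw=0x3E007 flags P=1 W=1 U=1 S=0
  ⇒ phys 0x3EF3E  [2 reads]

TLB: [["0x9", "0x39"], ["0x2E03", "0x3E"]]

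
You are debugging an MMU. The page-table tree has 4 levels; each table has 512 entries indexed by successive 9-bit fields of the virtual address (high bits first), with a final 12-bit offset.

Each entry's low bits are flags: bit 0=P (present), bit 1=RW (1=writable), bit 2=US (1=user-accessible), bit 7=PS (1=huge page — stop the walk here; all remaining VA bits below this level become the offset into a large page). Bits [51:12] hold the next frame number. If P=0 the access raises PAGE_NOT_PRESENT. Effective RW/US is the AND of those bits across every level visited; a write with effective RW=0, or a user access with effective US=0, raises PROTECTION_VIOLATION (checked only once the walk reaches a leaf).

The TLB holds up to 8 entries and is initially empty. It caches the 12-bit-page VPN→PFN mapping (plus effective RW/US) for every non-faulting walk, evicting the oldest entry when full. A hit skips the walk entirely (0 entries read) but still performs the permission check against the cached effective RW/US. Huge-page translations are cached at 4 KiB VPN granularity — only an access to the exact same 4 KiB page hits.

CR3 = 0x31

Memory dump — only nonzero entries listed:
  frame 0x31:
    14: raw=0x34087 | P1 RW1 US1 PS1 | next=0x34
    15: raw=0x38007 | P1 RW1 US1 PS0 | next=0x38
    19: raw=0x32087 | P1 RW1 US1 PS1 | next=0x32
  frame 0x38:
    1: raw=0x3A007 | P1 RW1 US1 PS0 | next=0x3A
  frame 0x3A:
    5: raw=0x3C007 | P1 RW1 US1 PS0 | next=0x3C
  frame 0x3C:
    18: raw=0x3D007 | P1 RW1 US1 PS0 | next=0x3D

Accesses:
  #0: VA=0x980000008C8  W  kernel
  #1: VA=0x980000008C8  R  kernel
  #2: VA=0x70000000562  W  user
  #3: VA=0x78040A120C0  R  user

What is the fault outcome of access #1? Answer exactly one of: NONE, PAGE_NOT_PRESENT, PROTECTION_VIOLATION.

Per-access translation:
#0 VA=0x980000008C8 (w,kernel):
  lvl0: tbl 0x31, slot 19 ⇒ 0x32087 (P1/RW1/US1/PS1)
  ⇒ phys 0x328C8 (huge @L0)  [1 reads]
#1 VA=0x980000008C8 (r,kernel):
  TLB hit vpn=0x98000000 → PA=0x328C8
#2 VA=0x70000000562 (w,user):
  lvl0: tbl 0x31, slot 14 ⇒ 0x34087 (P1/RW1/US1/PS1)
  ⇒ phys 0x34562 (huge @L0)  [1 reads]
#3 VA=0x78040A120C0 (r,user):
  lvl0: tbl 0x31, slot 15 ⇒ 0x38007 (P1/RW1/US1/PS0)
  lvl1: tbl 0x38, slot 1 ⇒ 0x3A007 (P1/RW1/US1/PS0)
  lvl2: tbl 0x3A, slot 5 ⇒ 0x3C007 (P1/RW1/US1/PS0)
  lvl3: tbl 0x3C, slot 18 ⇒ 0x3D007 (P1/RW1/US1/PS0)
  ⇒ phys 0x3D0C0  [4 reads]

Access #1 fault: NONE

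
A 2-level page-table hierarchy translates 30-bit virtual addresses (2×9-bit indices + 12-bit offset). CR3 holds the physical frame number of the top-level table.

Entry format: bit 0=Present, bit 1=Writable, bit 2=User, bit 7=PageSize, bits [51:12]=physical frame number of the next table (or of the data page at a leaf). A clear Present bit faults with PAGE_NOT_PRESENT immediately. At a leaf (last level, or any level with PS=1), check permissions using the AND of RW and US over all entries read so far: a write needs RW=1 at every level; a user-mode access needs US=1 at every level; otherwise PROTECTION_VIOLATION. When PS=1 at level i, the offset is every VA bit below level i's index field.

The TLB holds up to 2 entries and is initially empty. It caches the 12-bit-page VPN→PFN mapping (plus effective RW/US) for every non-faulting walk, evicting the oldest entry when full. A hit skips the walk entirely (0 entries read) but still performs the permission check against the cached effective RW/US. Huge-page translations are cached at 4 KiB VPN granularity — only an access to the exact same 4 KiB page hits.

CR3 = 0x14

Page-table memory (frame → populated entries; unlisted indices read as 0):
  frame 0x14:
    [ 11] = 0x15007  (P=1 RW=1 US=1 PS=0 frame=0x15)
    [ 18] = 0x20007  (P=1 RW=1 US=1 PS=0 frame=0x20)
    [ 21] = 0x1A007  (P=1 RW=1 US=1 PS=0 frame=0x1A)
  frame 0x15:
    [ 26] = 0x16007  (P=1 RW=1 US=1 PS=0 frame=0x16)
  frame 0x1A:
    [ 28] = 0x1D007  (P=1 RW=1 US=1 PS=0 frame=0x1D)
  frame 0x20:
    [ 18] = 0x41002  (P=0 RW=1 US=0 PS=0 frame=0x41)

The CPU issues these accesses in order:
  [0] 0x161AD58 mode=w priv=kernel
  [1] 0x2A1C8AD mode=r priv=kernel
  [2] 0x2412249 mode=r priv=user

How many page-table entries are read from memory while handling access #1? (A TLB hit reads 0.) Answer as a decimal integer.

Walk each access:
#0 VA=0x161AD58 (w,kernel):
  L0: frame=0x14 idx=11 entry=0x15007 [P=1 RW=1 US=1 PS=0]
  L1: frame=0x15 idx=26 entry=0x16007 [P=1 RW=1 US=1 PS=0]
  ✓ 0x16D58  — 2 lookups
#1 VA=0x2A1C8AD (r,kernel):
  L0: frame=0x14 idx=21 entry=0x1A007 [P=1 RW=1 US=1 PS=0]
  L1: frame=0x1A idx=28 entry=0x1D007 [P=1 RW=1 US=1 PS=0]
  ✓ 0x1D8AD  — 2 lookups
#2 VA=0x2412249 (r,user):
  L0: frame=0x14 idx=18 entry=0x20007 [P=1 RW=1 US=1 PS=0]
  L1: frame=0x20 idx=18 entry=0x41002 [P=0 RW=1 US=0 PS=0]
  ⇒ fault: PAGE_NOT_PRESENT  — 2 lookups

Entries read for #1: 2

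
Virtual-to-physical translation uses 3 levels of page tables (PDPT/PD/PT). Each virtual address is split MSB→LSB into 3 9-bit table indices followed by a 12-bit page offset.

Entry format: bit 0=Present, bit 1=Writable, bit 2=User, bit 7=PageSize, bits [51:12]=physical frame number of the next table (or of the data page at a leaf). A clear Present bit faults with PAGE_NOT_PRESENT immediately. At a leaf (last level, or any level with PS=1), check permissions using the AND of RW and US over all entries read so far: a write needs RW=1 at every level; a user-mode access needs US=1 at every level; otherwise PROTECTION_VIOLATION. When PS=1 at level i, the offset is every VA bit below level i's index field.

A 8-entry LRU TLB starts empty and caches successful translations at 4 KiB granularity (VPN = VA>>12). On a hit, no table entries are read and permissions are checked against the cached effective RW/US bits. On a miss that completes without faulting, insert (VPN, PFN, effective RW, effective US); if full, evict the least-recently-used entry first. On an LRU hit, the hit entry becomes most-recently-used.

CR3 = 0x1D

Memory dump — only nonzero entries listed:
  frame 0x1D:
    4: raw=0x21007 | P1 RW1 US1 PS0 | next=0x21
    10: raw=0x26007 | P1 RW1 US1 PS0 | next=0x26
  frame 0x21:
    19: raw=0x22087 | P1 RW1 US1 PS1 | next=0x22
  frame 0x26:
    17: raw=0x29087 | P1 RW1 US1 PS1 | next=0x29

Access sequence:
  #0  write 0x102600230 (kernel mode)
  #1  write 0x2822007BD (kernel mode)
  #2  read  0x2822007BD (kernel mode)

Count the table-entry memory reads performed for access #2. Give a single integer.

Per-access translation:
#0 VA=0x102600230 (w,kernel):
  L0 @0x1D[4] → 0x21007  P=1,RW=1,US=1,PS=0
  L1 @0x21[19] → 0x22087  P=1,RW=1,US=1,PS=1
  → PA=0x22230 (huge @L1)  (2 entries read)
#1 VA=0x2822007BD (w,kernel):
  L0 @0x1D[10] → 0x26007  P=1,RW=1,US=1,PS=0
  L1 @0x26[17] → 0x29087  P=1,RW=1,US=1,PS=1
  → PA=0x297BD (huge @L1)  (2 entries read)
#2 VA=0x2822007BD (r,kernel):
  TLB hit vpn=0x282200 → PA=0x297BD

Entries read for #2: 0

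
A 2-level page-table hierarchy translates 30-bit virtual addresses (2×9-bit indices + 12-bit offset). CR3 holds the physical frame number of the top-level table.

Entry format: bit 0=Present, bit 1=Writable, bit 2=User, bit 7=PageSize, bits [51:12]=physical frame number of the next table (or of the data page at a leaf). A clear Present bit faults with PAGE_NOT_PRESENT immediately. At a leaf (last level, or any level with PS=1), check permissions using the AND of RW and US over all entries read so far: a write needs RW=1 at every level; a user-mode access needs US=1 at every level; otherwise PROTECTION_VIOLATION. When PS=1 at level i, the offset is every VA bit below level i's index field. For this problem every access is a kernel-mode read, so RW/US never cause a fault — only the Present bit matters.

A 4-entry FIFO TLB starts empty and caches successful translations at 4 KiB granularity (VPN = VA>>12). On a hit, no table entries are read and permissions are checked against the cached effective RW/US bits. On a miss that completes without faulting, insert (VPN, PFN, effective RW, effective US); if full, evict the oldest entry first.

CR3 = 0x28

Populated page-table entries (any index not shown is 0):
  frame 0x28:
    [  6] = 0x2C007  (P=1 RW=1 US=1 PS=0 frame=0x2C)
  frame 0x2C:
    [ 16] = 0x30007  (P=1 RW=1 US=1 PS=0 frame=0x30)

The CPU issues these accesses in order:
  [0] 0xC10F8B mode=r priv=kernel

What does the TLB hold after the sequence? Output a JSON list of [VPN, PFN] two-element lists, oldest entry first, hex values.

Trace:
#0 VA=0xC10F8B (r,kernel):
  lvl0: tbl 0x28, slot 6 ⇒ 0x2C007 (P1/RW1/US1/PS0)
  lvl1: tbl 0x2C, slot 16 ⇒ 0x30007 (P1/RW1/US1/PS0)
  → PA=0x30F8B  (2 entries read)

TLB: [["0xC10", "0x30"]]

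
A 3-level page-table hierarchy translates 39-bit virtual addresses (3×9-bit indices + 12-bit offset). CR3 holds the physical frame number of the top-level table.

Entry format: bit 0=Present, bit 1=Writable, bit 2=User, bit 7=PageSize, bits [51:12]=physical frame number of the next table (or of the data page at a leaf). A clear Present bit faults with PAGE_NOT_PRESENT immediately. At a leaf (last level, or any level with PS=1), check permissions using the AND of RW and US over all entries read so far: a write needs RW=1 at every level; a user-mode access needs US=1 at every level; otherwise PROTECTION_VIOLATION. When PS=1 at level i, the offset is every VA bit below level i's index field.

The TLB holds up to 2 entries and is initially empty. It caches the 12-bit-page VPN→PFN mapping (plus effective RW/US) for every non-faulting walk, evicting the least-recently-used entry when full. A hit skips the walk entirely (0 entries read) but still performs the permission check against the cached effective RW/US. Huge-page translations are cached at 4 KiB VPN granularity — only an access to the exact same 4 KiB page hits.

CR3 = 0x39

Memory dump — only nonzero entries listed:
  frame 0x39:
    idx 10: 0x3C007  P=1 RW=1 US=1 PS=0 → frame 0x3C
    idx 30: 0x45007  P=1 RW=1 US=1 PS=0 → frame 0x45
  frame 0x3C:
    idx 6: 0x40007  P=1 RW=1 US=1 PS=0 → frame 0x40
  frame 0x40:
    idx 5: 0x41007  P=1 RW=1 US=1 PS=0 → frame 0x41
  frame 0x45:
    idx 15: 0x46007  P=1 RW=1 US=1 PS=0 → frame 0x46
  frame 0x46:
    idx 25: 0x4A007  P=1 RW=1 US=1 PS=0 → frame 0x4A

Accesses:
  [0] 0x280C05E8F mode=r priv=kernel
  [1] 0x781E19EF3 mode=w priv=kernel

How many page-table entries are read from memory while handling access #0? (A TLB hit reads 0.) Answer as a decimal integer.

Per-access translation:
#0 VA=0x280C05E8F (r,kernel):
  lvl0: tbl 0x39, slot 10 ⇒ 0x3C007 (P1/RW1/US1/PS0)
  lvl1: tbl 0x3C, slot 6 ⇒ 0x40007 (P1/RW1/US1/PS0)
  lvl2: tbl 0x40, slot 5 ⇒ 0x41007 (P1/RW1/US1/PS0)
  → PA=0x41E8F  (3 entries read)
#1 VA=0x781E19EF3 (w,kernel):
  lvl0: tbl 0x39, slot 30 ⇒ 0x45007 (P1/RW1/US1/PS0)
  lvl1: tbl 0x45, slot 15 ⇒ 0x46007 (P1/RW1/US1/PS0)
  lvl2: tbl 0x46, slot 25 ⇒ 0x4A007 (P1/RW1/US1/PS0)
  → PA=0x4AEF3  (3 entries read)

Entries read for #0: 3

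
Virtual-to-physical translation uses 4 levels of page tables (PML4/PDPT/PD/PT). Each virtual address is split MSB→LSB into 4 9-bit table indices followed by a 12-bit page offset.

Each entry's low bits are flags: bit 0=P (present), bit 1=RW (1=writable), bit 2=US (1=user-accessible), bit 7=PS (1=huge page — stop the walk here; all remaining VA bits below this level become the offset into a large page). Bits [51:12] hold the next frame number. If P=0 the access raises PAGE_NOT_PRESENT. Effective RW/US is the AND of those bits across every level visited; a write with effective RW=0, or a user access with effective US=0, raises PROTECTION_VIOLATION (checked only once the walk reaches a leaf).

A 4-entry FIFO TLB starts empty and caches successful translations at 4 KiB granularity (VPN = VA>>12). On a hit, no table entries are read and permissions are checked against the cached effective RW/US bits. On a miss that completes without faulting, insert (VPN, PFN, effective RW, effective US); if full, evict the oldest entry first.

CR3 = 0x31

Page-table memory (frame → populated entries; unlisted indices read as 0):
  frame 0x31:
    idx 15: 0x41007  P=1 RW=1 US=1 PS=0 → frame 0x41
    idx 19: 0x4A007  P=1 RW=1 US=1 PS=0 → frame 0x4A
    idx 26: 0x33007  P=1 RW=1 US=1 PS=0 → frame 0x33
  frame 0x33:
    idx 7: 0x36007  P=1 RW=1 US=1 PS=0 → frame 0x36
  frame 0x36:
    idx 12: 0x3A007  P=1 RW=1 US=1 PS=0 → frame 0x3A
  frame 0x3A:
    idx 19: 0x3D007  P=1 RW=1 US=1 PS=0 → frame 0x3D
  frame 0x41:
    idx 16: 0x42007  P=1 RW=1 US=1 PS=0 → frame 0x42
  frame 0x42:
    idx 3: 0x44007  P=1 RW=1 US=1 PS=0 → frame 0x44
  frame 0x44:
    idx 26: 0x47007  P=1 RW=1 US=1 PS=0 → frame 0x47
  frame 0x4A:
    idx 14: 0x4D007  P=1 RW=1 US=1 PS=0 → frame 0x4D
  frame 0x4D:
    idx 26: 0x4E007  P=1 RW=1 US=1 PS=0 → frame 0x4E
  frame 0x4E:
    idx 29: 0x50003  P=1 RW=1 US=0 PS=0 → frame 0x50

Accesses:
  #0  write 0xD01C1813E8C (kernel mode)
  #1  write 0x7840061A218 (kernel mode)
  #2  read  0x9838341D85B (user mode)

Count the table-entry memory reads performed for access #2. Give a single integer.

Trace:
#0 VA=0xD01C1813E8C (w,kernel):
  lvl0: tbl 0x31, slot 26 ⇒ 0x33007 (P1/RW1/US1/PS0)
  lvl1: tbl 0x33, slot 7 ⇒ 0x36007 (P1/RW1/US1/PS0)
  lvl2: tbl 0x36, slot 12 ⇒ 0x3A007 (P1/RW1/US1/PS0)
  lvl3: tbl 0x3A, slot 19 ⇒ 0x3D007 (P1/RW1/US1/PS0)
  → PA=0x3DE8C  (4 entries read)
#1 VA=0x7840061A218 (w,kernel):
  lvl0: tbl 0x31, slot 15 ⇒ 0x41007 (P1/RW1/US1/PS0)
  lvl1: tbl 0x41, slot 16 ⇒ 0x42007 (P1/RW1/US1/PS0)
  lvl2: tbl 0x42, slot 3 ⇒ 0x44007 (P1/RW1/US1/PS0)
  lvl3: tbl 0x44, slot 26 ⇒ 0x47007 (P1/RW1/US1/PS0)
  → PA=0x47218  (4 entries read)
#2 VA=0x9838341D85B (r,user):
  lvl0: tbl 0x31, slot 19 ⇒ 0x4A007 (P1/RW1/US1/PS0)
  lvl1: tbl 0x4A, slot 14 ⇒ 0x4D007 (P1/RW1/US1/PS0)
  lvl2: tbl 0x4D, slot 26 ⇒ 0x4E007 (P1/RW1/US1/PS0)
  lvl3: tbl 0x4E, slot 29 ⇒ 0x50003 (P1/RW1/US0/PS0)
  ⇒ fault: PROTECTION_VIOLATION  — 4 lookups

Entries read for #2: 4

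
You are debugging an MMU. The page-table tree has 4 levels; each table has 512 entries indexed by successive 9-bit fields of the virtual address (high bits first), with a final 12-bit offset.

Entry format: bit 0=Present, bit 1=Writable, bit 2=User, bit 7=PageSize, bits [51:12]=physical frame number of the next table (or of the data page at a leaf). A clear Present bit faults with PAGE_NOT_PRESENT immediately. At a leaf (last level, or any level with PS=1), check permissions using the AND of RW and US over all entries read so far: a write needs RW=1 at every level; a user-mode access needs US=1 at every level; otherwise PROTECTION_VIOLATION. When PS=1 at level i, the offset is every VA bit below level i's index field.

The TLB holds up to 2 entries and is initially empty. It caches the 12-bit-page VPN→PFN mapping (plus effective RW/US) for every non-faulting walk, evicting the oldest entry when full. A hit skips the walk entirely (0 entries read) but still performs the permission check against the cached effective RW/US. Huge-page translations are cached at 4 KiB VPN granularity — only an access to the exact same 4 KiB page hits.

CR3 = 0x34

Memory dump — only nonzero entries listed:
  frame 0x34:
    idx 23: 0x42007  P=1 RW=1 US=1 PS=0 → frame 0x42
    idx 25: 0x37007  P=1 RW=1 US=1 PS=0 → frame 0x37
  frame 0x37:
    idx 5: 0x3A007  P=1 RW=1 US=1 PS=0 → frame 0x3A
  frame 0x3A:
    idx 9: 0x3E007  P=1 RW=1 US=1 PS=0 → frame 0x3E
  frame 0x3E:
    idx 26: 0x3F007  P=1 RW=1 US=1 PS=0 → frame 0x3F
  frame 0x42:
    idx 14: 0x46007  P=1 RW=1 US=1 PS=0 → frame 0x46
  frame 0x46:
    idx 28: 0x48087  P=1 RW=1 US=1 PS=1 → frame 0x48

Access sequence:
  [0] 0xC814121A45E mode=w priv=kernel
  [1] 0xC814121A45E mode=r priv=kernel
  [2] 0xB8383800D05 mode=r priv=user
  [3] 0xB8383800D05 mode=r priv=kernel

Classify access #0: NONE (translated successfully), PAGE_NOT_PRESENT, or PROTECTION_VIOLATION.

Per-access translation:
#0 VA=0xC814121A45E (w,kernel):
  L0: frame=0x34 idx=25 entry=0x37007 [P=1 RW=1 US=1 PS=0]
  L1: frame=0x37 idx=5 entry=0x3A007 [P=1 RW=1 US=1 PS=0]
  L2: frame=0x3A idx=9 entry=0x3E007 [P=1 RW=1 US=1 PS=0]
  L3: frame=0x3E idx=26 entry=0x3F007 [P=1 RW=1 US=1 PS=0]
  ✓ 0x3F45E  — 4 lookups
#1 VA=0xC814121A45E (r,kernel):
  TLB hit vpn=0xC814121A → PA=0x3F45E
#2 VA=0xB8383800D05 (r,user):
  L0: frame=0x34 idx=23 entry=0x42007 [P=1 RW=1 US=1 PS=0]
  L1: frame=0x42 idx=14 entry=0x46007 [P=1 RW=1 US=1 PS=0]
  L2: frame=0x46 idx=28 entry=0x48087 [P=1 RW=1 US=1 PS=1]
  ✓ 0x48D05 (huge @L2)  — 3 lookups
#3 VA=0xB8383800D05 (r,kernel):
  TLB hit vpn=0xB8383800 → PA=0x48D05

Access #0 fault: NONE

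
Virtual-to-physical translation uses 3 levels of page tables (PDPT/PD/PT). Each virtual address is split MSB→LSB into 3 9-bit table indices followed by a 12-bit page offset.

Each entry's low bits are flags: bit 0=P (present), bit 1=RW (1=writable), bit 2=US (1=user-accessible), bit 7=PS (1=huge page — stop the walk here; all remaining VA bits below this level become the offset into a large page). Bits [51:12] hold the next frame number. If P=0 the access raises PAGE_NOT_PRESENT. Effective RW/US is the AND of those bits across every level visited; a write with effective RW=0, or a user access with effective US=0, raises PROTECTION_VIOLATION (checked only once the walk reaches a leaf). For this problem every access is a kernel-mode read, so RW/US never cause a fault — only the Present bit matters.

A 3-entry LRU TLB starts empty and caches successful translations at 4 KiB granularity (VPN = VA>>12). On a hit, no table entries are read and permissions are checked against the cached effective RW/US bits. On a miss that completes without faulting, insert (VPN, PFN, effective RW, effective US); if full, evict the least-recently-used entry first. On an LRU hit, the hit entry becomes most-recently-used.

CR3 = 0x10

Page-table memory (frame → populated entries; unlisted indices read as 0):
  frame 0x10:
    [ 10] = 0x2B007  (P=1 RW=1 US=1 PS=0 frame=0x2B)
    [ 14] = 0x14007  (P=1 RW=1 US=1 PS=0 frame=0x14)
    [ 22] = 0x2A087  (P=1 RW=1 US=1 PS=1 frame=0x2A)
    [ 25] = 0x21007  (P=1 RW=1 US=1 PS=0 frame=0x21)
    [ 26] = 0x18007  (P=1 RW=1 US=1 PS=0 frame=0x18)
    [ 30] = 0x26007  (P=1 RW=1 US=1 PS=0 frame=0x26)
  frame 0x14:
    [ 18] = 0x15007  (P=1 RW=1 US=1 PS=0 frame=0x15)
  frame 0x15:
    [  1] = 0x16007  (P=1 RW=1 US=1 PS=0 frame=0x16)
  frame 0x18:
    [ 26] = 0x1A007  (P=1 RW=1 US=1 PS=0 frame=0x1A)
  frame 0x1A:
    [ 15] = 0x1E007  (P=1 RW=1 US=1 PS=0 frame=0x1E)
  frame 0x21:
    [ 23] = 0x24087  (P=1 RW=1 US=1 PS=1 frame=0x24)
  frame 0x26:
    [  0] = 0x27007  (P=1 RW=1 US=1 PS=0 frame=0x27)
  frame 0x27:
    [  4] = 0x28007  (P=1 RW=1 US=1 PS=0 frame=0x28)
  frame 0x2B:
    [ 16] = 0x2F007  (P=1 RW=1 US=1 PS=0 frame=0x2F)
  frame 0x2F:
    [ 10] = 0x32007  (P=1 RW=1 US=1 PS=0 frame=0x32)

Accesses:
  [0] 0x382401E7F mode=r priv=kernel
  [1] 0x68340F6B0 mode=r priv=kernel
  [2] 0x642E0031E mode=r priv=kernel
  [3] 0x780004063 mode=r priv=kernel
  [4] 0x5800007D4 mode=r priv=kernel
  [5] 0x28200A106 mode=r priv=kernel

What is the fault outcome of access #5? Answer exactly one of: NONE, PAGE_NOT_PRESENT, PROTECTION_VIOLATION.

Trace:
#0 VA=0x382401E7F (r,kernel):
  L0: frame=0x10 idx=14 entry=0x14007 [P=1 RW=1 US=1 PS=0]
  L1: frame=0x14 idx=18 entry=0x15007 [P=1 RW=1 US=1 PS=0]
  L2: frame=0x15 idx=1 entry=0x16007 [P=1 RW=1 US=1 PS=0]
  → PA=0x16E7F  (3 entries read)
#1 VA=0x68340F6B0 (r,kernel):
  L0: frame=0x10 idx=26 entry=0x18007 [P=1 RW=1 US=1 PS=0]
  L1: frame=0x18 idx=26 entry=0x1A007 [P=1 RW=1 US=1 PS=0]
  L2: frame=0x1A idx=15 entry=0x1E007 [P=1 RW=1 US=1 PS=0]
  → PA=0x1E6B0  (3 entries read)
#2 VA=0x642E0031E (r,kernel):
  L0: frame=0x10 idx=25 entry=0x21007 [P=1 RW=1 US=1 PS=0]
  L1: frame=0x21 idx=23 entry=0x24087 [P=1 RW=1 US=1 PS=1]
  → PA=0x2431E (huge @L1)  (2 entries read)
#3 VA=0x780004063 (r,kernel):
  L0: frame=0x10 idx=30 entry=0x26007 [P=1 RW=1 US=1 PS=0]
  L1: frame=0x26 idx=0 entry=0x27007 [P=1 RW=1 US=1 PS=0]
  L2: frame=0x27 idx=4 entry=0x28007 [P=1 RW=1 US=1 PS=0]
  → PA=0x28063  (3 entries read)
#4 VA=0x5800007D4 (r,kernel):
  L0: frame=0x10 idx=22 entry=0x2A087 [P=1 RW=1 US=1 PS=1]
  → PA=0x2A7D4 (huge @L0)  (1 entries read)
#5 VA=0x28200A106 (r,kernel):
  L0: frame=0x10 idx=10 entry=0x2B007 [P=1 RW=1 US=1 PS=0]
  L1: frame=0x2B idx=16 entry=0x2F007 [P=1 RW=1 US=1 PS=0]
  L2: frame=0x2F idx=10 entry=0x32007 [P=1 RW=1 US=1 PS=0]
  → PA=0x32106  (3 entries read)

Access #5 fault: NONE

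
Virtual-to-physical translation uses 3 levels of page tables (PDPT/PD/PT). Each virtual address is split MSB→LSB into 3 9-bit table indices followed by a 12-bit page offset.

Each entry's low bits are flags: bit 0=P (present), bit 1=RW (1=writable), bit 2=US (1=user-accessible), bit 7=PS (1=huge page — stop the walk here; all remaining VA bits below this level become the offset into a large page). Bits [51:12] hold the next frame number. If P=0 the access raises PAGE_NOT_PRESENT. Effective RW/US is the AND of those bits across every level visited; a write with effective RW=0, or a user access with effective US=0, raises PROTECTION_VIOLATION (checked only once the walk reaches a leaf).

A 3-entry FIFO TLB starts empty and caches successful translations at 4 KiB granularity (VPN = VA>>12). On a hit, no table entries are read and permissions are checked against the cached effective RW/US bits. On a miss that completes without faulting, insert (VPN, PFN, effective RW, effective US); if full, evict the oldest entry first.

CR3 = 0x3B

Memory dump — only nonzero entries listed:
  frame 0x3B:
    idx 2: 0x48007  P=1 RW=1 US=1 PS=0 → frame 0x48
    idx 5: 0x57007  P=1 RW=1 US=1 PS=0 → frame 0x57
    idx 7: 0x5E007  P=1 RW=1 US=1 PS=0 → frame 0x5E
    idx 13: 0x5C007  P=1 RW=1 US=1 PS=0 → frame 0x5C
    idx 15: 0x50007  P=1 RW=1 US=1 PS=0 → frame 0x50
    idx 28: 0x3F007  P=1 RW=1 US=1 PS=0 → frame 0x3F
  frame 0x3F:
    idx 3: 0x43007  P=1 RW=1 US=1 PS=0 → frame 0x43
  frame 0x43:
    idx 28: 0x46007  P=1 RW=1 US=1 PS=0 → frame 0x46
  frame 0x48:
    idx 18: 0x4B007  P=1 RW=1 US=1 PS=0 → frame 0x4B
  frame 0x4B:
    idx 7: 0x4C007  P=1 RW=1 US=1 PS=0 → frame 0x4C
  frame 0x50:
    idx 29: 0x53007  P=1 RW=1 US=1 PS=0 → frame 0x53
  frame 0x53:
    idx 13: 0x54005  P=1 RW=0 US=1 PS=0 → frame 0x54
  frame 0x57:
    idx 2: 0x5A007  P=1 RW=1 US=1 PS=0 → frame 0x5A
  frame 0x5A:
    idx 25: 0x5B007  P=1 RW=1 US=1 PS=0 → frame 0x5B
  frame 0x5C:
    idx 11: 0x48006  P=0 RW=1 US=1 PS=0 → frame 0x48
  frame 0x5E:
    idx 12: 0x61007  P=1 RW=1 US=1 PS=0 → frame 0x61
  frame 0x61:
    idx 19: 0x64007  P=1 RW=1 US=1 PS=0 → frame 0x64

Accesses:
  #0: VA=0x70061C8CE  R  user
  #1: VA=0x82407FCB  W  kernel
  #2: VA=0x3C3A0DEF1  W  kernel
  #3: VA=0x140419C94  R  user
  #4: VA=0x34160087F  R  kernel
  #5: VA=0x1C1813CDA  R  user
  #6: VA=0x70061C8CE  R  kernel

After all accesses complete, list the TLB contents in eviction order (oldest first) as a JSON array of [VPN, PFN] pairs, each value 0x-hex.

Walk each access:
#0 VA=0x70061C8CE (r,user):
  [0] read 0x3B idx=28: raw=0x3F007 flags P=1 W=1 U=1 S=0
  [1] read 0x3F idx=3: raw=0x43007 flags P=1 W=1 U=1 S=0
  [2] read 0x43 idx=28: raw=0x46007 flags P=1 W=1 U=1 S=0
  ⇒ phys 0x468CE  [3 reads]
#1 VA=0x82407FCB (w,kernel):
  [0] read 0x3B idx=2: raw=0x48007 flags P=1 W=1 U=1 S=0
  [1] read 0x48 idx=18: raw=0x4B007 flags P=1 W=1 U=1 S=0
  [2] read 0x4B idx=7: raw=0x4C007 flags P=1 W=1 U=1 S=0
  ⇒ phys 0x4CFCB  [3 reads]
#2 VA=0x3C3A0DEF1 (w,kernel):
  [0] read 0x3B idx=15: raw=0x50007 flags P=1 W=1 U=1 S=0
  [1] read 0x50 idx=29: raw=0x53007 flags P=1 W=1 U=1 S=0
  [2] read 0x53 idx=13: raw=0x54005 flags P=1 W=0 U=1 S=0
  ⇒ fault: PROTECTION_VIOLATION  — 3 lookups
#3 VA=0x140419C94 (r,user):
  [0] read 0x3B idx=5: raw=0x57007 flags P=1 W=1 U=1 S=0
  [1] read 0x57 idx=2: raw=0x5A007 flags P=1 W=1 U=1 S=0
  [2] read 0x5A idx=25: raw=0x5B007 flags P=1 W=1 U=1 S=0
  ⇒ phys 0x5BC94  [3 reads]
#4 VA=0x34160087F (r,kernel):
  [0] read 0x3B idx=13: raw=0x5C007 flags P=1 W=1 U=1 S=0
  [1] read 0x5C idx=11: raw=0x48006 flags P=0 W=1 U=1 S=0
  ⇒ fault: PAGE_NOT_PRESENT  — 2 lookups
#5 VA=0x1C1813CDA (r,user):
  [0] read 0x3B idx=7: raw=0x5E007 flags P=1 W=1 U=1 S=0
  [1] read 0x5E idx=12: raw=0x61007 flags P=1 W=1 U=1 S=0
  [2] read 0x61 idx=19: raw=0x64007 flags P=1 W=1 U=1 S=0
  ⇒ phys 0x64CDA  [3 reads]
#6 VA=0x70061C8CE (r,kernel):
  [0] read 0x3B idx=28: raw=0x3F007 flags P=1 W=1 U=1 S=0
  [1] read 0x3F idx=3: raw=0x43007 flags P=1 W=1 U=1 S=0
  [2] read 0x43 idx=28: raw=0x46007 flags P=1 W=1 U=1 S=0
  ⇒ phys 0x468CE  [3 reads]

TLB: [["0x140419", "0x5B"], ["0x1C1813", "0x64"], ["0x70061C", "0x46"]]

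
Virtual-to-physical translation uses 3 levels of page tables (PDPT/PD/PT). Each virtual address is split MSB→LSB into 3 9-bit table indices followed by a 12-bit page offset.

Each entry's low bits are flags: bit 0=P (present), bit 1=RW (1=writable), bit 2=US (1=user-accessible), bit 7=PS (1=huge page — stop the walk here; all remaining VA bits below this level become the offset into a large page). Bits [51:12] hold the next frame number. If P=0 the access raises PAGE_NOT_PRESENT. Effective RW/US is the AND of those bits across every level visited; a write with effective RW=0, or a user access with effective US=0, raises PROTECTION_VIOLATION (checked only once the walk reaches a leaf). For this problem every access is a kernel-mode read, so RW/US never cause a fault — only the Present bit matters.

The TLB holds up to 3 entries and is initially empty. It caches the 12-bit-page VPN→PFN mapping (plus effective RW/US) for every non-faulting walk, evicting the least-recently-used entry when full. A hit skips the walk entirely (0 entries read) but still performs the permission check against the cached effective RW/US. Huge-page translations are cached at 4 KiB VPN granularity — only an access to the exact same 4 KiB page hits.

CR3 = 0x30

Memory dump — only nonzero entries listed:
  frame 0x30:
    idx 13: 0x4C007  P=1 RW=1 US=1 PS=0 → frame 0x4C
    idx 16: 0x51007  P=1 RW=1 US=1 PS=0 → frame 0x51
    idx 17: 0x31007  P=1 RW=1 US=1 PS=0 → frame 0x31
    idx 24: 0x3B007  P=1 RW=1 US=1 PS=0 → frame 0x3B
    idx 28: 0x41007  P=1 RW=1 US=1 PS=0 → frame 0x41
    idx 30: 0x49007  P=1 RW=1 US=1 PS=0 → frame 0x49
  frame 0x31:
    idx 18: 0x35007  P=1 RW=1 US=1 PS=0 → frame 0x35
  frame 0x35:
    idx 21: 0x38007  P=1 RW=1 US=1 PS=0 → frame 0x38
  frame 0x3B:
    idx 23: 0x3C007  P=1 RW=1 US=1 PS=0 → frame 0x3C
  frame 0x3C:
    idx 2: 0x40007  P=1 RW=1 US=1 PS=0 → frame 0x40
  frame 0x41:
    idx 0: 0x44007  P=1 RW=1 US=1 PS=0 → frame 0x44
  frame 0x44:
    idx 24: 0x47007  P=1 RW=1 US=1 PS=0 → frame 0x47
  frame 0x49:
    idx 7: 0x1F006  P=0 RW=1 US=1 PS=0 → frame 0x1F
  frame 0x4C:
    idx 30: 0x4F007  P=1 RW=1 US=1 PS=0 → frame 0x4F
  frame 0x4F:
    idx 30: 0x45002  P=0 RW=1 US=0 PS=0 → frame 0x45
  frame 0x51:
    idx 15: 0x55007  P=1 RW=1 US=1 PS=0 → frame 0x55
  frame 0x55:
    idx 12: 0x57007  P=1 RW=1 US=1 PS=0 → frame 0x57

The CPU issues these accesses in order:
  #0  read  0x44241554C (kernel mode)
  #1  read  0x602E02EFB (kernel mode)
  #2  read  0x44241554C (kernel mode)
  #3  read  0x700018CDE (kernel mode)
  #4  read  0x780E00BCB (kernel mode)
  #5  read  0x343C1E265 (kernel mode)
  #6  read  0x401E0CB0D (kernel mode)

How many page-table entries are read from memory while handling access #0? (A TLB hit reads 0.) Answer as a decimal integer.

Walk each access:
#0 VA=0x44241554C (r,kernel):
  L0: frame=0x30 idx=17 entry=0x31007 [P=1 RW=1 US=1 PS=0]
  L1: frame=0x31 idx=18 entry=0x35007 [P=1 RW=1 US=1 PS=0]
  L2: frame=0x35 idx=21 entry=0x38007 [P=1 RW=1 US=1 PS=0]
  → PA=0x3854C  (3 entries read)
#1 VA=0x602E02EFB (r,kernel):
  L0: frame=0x30 idx=24 entry=0x3B007 [P=1 RW=1 US=1 PS=0]
  L1: frame=0x3B idx=23 entry=0x3C007 [P=1 RW=1 US=1 PS=0]
  L2: frame=0x3C idx=2 entry=0x40007 [P=1 RW=1 US=1 PS=0]
  → PA=0x40EFB  (3 entries read)
#2 VA=0x44241554C (r,kernel):
  TLB hit vpn=0x442415 → PA=0x3854C
#3 VA=0x700018CDE (r,kernel):
  L0: frame=0x30 idx=28 entry=0x41007 [P=1 RW=1 US=1 PS=0]
  L1: frame=0x41 idx=0 entry=0x44007 [P=1 RW=1 US=1 PS=0]
  L2: frame=0x44 idx=24 entry=0x47007 [P=1 RW=1 US=1 PS=0]
  → PA=0x47CDE  (3 entries read)
#4 VA=0x780E00BCB (r,kernel):
  L0: frame=0x30 idx=30 entry=0x49007 [P=1 RW=1 US=1 PS=0]
  L1: frame=0x49 idx=7 entry=0x1F006 [P=0 RW=1 US=1 PS=0]
  ⇒ fault: PAGE_NOT_PRESENT  — 2 lookups
#5 VA=0x343C1E265 (r,kernel):
  L0: frame=0x30 idx=13 entry=0x4C007 [P=1 RW=1 US=1 PS=0]
  L1: frame=0x4C idx=30 entry=0x4F007 [P=1 RW=1 US=1 PS=0]
  L2: frame=0x4F idx=30 entry=0x45002 [P=0 RW=1 US=0 PS=0]
  ⇒ fault: PAGE_NOT_PRESENT  — 3 lookups
#6 VA=0x401E0CB0D (r,kernel):
  L0: frame=0x30 idx=16 entry=0x51007 [P=1 RW=1 US=1 PS=0]
  L1: frame=0x51 idx=15 entry=0x55007 [P=1 RW=1 US=1 PS=0]
  L2: frame=0x55 idx=12 entry=0x57007 [P=1 RW=1 US=1 PS=0]
  → PA=0x57B0D  (3 entries read)

Entries read for #0: 3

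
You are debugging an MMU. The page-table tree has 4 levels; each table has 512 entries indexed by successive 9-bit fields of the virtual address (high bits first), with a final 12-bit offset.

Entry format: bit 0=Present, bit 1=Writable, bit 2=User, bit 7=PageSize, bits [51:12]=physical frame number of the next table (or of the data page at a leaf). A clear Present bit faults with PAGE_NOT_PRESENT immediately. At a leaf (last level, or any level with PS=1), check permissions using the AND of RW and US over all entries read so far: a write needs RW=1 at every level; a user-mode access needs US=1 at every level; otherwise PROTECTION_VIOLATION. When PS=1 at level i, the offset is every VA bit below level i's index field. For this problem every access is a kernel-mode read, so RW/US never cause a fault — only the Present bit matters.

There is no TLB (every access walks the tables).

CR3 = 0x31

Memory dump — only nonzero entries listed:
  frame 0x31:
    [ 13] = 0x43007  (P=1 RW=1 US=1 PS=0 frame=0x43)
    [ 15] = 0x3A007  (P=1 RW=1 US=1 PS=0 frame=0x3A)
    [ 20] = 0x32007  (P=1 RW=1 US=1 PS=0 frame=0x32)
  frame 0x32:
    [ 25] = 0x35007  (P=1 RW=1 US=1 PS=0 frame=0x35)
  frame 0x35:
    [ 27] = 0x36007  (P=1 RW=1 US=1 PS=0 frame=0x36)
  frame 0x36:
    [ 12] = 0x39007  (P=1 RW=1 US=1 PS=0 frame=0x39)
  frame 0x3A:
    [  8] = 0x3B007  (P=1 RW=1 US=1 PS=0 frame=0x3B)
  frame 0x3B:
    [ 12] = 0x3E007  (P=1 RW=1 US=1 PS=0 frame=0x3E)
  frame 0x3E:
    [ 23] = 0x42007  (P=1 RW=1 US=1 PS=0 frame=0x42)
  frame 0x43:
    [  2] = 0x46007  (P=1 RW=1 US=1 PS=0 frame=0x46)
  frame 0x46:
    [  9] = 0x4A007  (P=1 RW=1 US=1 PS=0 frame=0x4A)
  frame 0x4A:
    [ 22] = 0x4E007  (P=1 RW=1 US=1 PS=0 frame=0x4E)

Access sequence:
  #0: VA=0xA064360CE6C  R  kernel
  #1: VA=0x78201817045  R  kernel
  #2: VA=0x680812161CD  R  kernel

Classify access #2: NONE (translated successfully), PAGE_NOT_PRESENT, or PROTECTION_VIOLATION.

Walk each access:
#0 VA=0xA064360CE6C (r,kernel):
  L0 @0x31[20] → 0x32007  P=1,RW=1,US=1,PS=0
  L1 @0x32[25] → 0x35007  P=1,RW=1,US=1,PS=0
  L2 @0x35[27] → 0x36007  P=1,RW=1,US=1,PS=0
  L3 @0x36[12] → 0x39007  P=1,RW=1,US=1,PS=0
  ⇒ phys 0x39E6C  [4 reads]
#1 VA=0x78201817045 (r,kernel):
  L0 @0x31[15] → 0x3A007  P=1,RW=1,US=1,PS=0
  L1 @0x3A[8] → 0x3B007  P=1,RW=1,US=1,PS=0
  L2 @0x3B[12] → 0x3E007  P=1,RW=1,US=1,PS=0
  L3 @0x3E[23] → 0x42007  P=1,RW=1,US=1,PS=0
  ⇒ phys 0x42045  [4 reads]
#2 VA=0x680812161CD (r,kernel):
  L0 @0x31[13] → 0x43007  P=1,RW=1,US=1,PS=0
  L1 @0x43[2] → 0x46007  P=1,RW=1,US=1,PS=0
  L2 @0x46[9] → 0x4A007  P=1,RW=1,US=1,PS=0
  L3 @0x4A[22] → 0x4E007  P=1,RW=1,US=1,PS=0
  ⇒ phys 0x4E1CD  [4 reads]

Access #2 fault: NONE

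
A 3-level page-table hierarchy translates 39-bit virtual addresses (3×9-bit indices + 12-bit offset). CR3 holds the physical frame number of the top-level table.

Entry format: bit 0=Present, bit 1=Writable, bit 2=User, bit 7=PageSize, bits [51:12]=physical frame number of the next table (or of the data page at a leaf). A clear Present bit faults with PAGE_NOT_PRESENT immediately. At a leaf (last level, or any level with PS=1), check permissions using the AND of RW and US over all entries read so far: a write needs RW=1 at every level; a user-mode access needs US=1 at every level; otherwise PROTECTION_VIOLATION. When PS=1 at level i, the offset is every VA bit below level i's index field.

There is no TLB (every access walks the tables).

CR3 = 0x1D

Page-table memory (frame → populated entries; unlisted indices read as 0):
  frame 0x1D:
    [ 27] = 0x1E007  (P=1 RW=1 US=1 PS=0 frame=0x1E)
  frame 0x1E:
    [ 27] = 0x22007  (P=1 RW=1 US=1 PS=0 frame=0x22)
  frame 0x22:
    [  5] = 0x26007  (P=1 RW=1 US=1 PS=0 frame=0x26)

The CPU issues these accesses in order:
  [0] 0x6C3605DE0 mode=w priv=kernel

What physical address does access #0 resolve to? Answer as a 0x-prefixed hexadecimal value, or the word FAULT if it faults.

Trace:
#0 VA=0x6C3605DE0 (w,kernel):
  [0] read 0x1D idx=27: raw=0x1E007 flags P=1 W=1 U=1 S=0
  [1] read 0x1E idx=27: raw=0x22007 flags P=1 W=1 U=1 S=0
  [2] read 0x22 idx=5: raw=0x26007 flags P=1 W=1 U=1 S=0
  ✓ 0x26DE0  — 3 lookups

Access #0 PA: 0x26DE0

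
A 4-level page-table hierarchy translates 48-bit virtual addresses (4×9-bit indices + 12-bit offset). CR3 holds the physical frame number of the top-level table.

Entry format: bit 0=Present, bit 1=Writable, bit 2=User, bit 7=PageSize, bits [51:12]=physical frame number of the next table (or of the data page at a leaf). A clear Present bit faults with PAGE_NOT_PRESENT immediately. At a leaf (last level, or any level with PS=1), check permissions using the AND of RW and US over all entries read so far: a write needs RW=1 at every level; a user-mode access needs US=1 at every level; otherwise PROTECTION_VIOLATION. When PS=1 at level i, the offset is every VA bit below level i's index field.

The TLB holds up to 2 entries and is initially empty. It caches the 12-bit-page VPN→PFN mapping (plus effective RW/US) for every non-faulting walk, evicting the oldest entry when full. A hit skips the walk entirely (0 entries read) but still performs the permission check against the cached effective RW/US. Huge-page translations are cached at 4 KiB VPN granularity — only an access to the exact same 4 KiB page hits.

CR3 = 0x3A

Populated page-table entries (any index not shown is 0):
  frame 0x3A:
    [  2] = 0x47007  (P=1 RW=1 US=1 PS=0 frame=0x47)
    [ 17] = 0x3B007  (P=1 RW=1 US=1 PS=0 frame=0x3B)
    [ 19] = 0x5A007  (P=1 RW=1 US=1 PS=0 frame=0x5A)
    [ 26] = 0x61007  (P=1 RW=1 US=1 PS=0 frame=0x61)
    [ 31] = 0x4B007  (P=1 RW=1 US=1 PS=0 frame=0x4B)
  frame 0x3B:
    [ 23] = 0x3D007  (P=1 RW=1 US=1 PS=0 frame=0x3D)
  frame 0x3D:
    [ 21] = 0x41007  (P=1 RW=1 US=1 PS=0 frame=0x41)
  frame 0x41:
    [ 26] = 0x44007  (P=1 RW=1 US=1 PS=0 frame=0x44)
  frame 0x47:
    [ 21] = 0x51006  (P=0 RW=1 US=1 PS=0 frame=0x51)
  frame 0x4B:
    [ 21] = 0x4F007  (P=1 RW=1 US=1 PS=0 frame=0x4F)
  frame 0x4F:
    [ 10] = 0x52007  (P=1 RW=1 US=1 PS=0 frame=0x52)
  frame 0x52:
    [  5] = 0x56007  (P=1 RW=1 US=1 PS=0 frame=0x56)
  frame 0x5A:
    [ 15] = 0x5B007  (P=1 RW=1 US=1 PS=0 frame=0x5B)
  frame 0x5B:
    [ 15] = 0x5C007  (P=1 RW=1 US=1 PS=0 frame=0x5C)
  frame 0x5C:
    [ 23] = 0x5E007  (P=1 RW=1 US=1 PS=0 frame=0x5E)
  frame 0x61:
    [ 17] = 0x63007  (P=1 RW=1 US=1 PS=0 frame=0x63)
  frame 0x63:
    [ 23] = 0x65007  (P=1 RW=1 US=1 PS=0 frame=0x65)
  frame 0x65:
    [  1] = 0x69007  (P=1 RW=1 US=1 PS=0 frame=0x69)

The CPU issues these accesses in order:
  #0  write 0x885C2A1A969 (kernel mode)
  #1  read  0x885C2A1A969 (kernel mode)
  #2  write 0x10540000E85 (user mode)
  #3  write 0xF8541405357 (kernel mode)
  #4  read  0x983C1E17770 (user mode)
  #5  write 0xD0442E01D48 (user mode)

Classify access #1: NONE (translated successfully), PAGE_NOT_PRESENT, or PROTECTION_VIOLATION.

Walk each access:
#0 VA=0x885C2A1A969 (w,kernel):
  L0 @0x3A[17] → 0x3B007  P=1,RW=1,US=1,PS=0
  L1 @0x3B[23] → 0x3D007  P=1,RW=1,US=1,PS=0
  L2 @0x3D[21] → 0x41007  P=1,RW=1,US=1,PS=0
  L3 @0x41[26] → 0x44007  P=1,RW=1,US=1,PS=0
  → PA=0x44969  (4 entries read)
#1 VA=0x885C2A1A969 (r,kernel):
  TLB hit vpn=0x885C2A1A → PA=0x44969
#2 VA=0x10540000E85 (w,user):
  L0 @0x3A[2] → 0x47007  P=1,RW=1,US=1,PS=0
  L1 @0x47[21] → 0x51006  P=0,RW=1,US=1,PS=0
  ✗ PAGE_NOT_PRESENT  [2 reads]
#3 VA=0xF8541405357 (w,kernel):
  L0 @0x3A[31] → 0x4B007  P=1,RW=1,US=1,PS=0
  L1 @0x4B[21] → 0x4F007  P=1,RW=1,US=1,PS=0
  L2 @0x4F[10] → 0x52007  P=1,RW=1,US=1,PS=0
  L3 @0x52[5] → 0x56007  P=1,RW=1,US=1,PS=0
  → PA=0x56357  (4 entries read)
#4 VA=0x983C1E17770 (r,user):
  L0 @0x3A[19] → 0x5A007  P=1,RW=1,US=1,PS=0
  L1 @0x5A[15] → 0x5B007  P=1,RW=1,US=1,PS=0
  L2 @0x5B[15] → 0x5C007  P=1,RW=1,US=1,PS=0
  L3 @0x5C[23] → 0x5E007  P=1,RW=1,US=1,PS=0
  → PA=0x5E770  (4 entries read)
#5 VA=0xD0442E01D48 (w,user):
  L0 @0x3A[26] → 0x61007  P=1,RW=1,US=1,PS=0
  L1 @0x61[17] → 0x63007  P=1,RW=1,US=1,PS=0
  L2 @0x63[23] → 0x65007  P=1,RW=1,US=1,PS=0
  L3 @0x65[1] → 0x69007  P=1,RW=1,US=1,PS=0
  → PA=0x69D48  (4 entries read)

Access #1 fault: NONE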